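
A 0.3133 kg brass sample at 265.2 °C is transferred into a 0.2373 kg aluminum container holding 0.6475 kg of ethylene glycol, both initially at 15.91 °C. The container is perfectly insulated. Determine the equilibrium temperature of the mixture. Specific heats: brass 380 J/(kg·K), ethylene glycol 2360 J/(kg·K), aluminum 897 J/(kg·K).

T_f ≈ 31.9 °C

Taking heat into each body as positive, Σ m c ΔT = 0:
0.3133×380×(T − 265.2) + 0.6475×2360×(T − 15.91) + 0.2373×897×(T − 15.91) = 0
119.05(T − 265.2) + 1528.1(T − 15.91) + 212.86(T − 15.91) = 0
1860 T = 59272
T ≈ 31.87 °C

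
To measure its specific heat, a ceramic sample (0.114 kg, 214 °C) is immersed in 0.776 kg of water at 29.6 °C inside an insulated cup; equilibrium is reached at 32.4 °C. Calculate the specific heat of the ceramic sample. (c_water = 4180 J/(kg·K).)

Heat lost by the ceramic sample = heat gained by the water:
0.114×c×(214 − 32.4) = 0.776×4180×(32.4 − 29.6)
20.7 c = 9082.3  ⇒  c ≈ 438.7 J/(kg·K)

c ≈ 439 J/(kg·K)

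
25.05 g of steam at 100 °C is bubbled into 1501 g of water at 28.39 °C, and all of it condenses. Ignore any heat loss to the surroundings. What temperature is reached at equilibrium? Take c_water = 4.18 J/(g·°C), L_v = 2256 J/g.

Net heat exchanged in the isolated system is zero:
condense steam: −25.05×2256 = −56513; condensed water 100 °C→T: 104.71(T − 100); water warms: 1501×4.18×(T − 28.39) = 6274.2(T − 28.39)
6378.9 T = 56513 + 10471 + 178124 = 245108
T ≈ 38.42 °C — below 100 °C, confirming all the steam condensed.

T_f ≈ 38.4 °C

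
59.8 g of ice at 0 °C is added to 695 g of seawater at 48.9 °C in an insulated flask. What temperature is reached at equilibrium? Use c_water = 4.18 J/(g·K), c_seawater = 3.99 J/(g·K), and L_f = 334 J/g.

T_f ≈ 38.2 °C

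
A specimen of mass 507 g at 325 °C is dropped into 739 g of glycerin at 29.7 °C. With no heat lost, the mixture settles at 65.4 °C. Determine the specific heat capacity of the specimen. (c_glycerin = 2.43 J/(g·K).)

Energy conservation, ΣQ = 0:
507×c×(65.4 − 325) + 739×2.43×(65.4 − 29.7) = 0
-131617 c = -64109
c = -64109/-131617 ≈ 0.4871 J/(g·K)

c ≈ 0.487 J/(g·K)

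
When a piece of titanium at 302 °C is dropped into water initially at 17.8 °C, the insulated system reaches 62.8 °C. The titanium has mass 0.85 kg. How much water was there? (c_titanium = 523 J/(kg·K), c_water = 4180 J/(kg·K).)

m ≈ 0.565 kg

Conservation of energy gives ΣQ = 0:
0.85×523×(62.8 − 302) + m×4180×(62.8 − 17.8) = 0
188100 m = 106336
m = 106336/188100 ≈ 0.5653 kg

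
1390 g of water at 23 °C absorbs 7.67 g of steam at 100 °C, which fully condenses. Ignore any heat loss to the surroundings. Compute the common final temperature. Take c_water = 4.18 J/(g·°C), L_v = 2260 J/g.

Energy balance with sensible and latent terms:
steam→water at 100 °C releases m L_v = 7.67×2260 = 17334; condensed water 100 °C→T: 32.06(T − 100); original water: 5810.2(T − 23)
5842.3 T = 17334 + 3206.1 + 133635 = 154175
T ≈ 26.39 °C (< 100 °C, so full condensation is consistent).

T_f ≈ 26.4 °C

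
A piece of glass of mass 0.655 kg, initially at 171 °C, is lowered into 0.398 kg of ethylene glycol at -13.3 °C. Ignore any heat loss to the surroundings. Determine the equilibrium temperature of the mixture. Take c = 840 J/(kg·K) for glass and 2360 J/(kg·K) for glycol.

T_f ≈ 54.8 °C

T_f is the heat-capacity-weighted average of the initial temperatures:
T_f = (550.2·171 + 939.28·(-13.3)) / (550.2 + 939.28)
    = 81592 / 1489.5 ≈ 54.78 °C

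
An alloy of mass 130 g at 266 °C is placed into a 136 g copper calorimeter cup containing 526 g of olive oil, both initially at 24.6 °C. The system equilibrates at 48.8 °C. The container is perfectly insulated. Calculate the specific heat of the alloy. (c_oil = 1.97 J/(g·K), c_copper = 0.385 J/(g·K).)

Conservation of energy gives ΣQ = 0:
130×c×(48.8 − 266) + 526×1.97×(48.8 − 24.6) + 136×0.385×(48.8 − 24.6) = 0
-28236 c = -26344
c = -26344/-28236 ≈ 0.933 J/(g·K)

c ≈ 0.933 J/(g·K)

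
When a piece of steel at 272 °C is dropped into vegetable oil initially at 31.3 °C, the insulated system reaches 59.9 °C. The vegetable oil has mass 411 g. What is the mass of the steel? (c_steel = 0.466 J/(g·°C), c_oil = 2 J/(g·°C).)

m ≈ 238 g

Setting the total heat transfer to zero:
m·0.466·(59.9 − 272) + 411·2·(59.9 − 31.3) = 0
-98.84 m = -23509
m = -23509/-98.84 ≈ 237.9 g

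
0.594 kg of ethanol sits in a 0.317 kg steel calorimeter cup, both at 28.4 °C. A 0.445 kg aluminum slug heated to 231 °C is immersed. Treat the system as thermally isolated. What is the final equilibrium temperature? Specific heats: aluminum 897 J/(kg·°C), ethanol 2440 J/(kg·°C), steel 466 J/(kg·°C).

T_f ≈ 68.9 °C

Heat gained plus heat lost sum to zero:
0.445×897×(T − 231) + 0.594×2440×(T − 28.4) + 0.317×466×(T − 28.4) = 0
399.17(T − 231) + 1449.4(T − 28.4) + 147.72(T − 28.4) = 0
1996.2 T = 137564
T ≈ 68.91 °C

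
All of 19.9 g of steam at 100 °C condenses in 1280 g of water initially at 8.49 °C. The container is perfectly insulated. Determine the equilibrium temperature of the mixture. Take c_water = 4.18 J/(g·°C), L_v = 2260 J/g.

T_f ≈ 18.2 °C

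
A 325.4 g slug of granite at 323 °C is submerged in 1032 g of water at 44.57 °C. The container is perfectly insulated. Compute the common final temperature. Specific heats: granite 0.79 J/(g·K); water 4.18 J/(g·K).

Setting the total heat transfer to zero:
325.4·0.79·(T − 323) + 1032·4.18·(T − 44.57) = 0
257.07(T − 323) + 4313.8(T − 44.57) = 0
4570.8 T = 275297
T = 275297 / 4570.8 = 60.2 °C

T_f ≈ 60.2 °C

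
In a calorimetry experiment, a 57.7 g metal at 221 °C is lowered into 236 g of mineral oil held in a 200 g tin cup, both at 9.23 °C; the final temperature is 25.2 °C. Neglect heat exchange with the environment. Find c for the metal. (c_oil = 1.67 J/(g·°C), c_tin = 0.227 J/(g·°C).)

Taking heat into each body as positive, Σ m c ΔT = 0:
57.7·c·(25.2 − 221) + 236·1.67·(25.2 − 9.23) + 200·0.227·(25.2 − 9.23) = 0
-11298 c = -7019.1
c = -7019.1/-11298 ≈ 0.6213 J/(g·°C)

c ≈ 0.621 J/(g·°C)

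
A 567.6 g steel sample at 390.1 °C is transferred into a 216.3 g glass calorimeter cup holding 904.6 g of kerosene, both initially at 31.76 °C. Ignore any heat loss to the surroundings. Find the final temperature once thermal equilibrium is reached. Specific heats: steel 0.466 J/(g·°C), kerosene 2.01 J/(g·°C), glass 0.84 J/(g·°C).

T_f ≈ 73.6 °C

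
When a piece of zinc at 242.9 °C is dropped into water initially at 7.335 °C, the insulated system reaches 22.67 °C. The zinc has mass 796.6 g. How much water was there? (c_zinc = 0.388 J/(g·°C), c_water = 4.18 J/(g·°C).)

Setting the total heat transfer to zero:
796.6·0.388·(22.67 − 242.9) + m·4.18·(22.67 − 7.335) = 0
64.1 m = 68069
m = 68069/64.1 ≈ 1062 g

m ≈ 1060 g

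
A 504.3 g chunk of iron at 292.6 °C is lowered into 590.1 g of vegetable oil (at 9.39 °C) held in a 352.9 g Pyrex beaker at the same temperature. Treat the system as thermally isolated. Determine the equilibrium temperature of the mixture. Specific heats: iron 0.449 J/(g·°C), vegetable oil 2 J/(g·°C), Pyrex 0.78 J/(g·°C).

T_f ≈ 47.5 °C

Conservation of energy gives ΣQ = 0:
504.3*0.449*(T − 292.6) + 590.1*2*(T − 9.39) + 352.9*0.78*(T − 9.39) = 0
226.43(T − 292.6) + 1180.2(T − 9.39) + 275.26(T − 9.39) = 0
(226.43 + 1180.2 + 275.26) T = 226.43*292.6 + 1180.2*9.39 + 275.26*9.39
T ≈ 47.52 °C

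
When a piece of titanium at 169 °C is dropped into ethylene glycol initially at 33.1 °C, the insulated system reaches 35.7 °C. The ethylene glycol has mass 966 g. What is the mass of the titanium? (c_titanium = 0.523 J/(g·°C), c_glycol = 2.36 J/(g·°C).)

m ≈ 85 g

Taking heat into each body as positive, Σ m c ΔT = 0:
m·0.523·(35.7 − 169) + 966·2.36·(35.7 − 33.1) = 0
-69.72 m = -5927.4
m = -5927.4/-69.72 ≈ 85.02 g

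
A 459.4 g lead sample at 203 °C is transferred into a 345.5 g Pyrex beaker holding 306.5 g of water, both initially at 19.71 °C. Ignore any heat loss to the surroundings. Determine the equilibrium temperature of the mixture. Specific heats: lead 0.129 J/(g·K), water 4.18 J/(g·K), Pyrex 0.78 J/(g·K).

T_f ≈ 26.5 °C

Conservation of energy gives ΣQ = 0:
459.4×0.129×(T − 203) + 306.5×4.18×(T − 19.71) + 345.5×0.78×(T − 19.71) = 0
59.26(T − 203) + 1281.2(T − 19.71) + 269.49(T − 19.71) = 0
1609.9 T = 42594
T = 42594 / 1609.9 = 26.5 °C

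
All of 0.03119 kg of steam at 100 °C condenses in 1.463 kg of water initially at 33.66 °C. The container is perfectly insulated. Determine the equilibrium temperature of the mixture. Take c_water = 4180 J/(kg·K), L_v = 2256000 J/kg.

T_f ≈ 46.3 °C

Heat gained plus heat lost sum to zero:
condense steam: −0.03119·2256000 = −70365
  condensed water 100 °C→T: 130.37(T − 100)
  original water: 6115.3(T − 33.66)
6245.7 T = 70365 + 13037 + 205842 = 289244
T ≈ 46.31 °C, under the boiling point, so the assumption holds.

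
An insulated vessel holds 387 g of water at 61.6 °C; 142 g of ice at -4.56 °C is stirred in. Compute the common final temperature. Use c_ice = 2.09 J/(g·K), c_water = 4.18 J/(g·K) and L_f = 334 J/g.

T_f ≈ 23.0 °C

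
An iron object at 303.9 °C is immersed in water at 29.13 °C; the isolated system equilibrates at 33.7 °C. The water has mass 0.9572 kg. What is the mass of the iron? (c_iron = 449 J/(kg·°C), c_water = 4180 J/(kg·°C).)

|Q_iron| = |Q_water|:
m×449×(303.9 − 33.7) = 0.9572×4180×(33.7 − 29.13)
121320 m = 18285  ⇒  m ≈ 0.1507 kg

m ≈ 0.151 kg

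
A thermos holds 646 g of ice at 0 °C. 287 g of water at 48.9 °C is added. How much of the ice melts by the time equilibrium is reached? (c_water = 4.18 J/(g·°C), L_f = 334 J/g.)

m_melted ≈ 176 g

Cooling the water to 0 °C releases 287·4.18·48.9 = 58663 J.
Melting all 646 g of ice would need 646·334 = 215764 J.
58663 J < 215764 J, so only part of the ice melts and the system sits at 0 °C.
m_melt = 58663 / L_f = 175.6 g.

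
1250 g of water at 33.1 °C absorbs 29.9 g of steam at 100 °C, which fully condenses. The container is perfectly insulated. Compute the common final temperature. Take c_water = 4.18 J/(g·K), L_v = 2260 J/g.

T_f ≈ 47.3 °C

Conservation of energy gives ΣQ = 0:
condense steam: −29.9×2260 = −67574; condensate cools 100→T: 29.9×4.18×(T − 100) = 124.98(T − 100); original water: 5225(T − 33.1)
5350 T = 67574 + 12498 + 172948 = 253020
T ≈ 47.29 °C, under the boiling point, so the assumption holds.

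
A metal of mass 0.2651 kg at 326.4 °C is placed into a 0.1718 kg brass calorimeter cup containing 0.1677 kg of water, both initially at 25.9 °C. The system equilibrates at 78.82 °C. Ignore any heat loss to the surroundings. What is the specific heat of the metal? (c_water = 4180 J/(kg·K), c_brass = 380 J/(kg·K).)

Conservation of energy gives ΣQ = 0:
0.2651×c×(78.82 − 326.4) + 0.1677×4180×(78.82 − 25.9) + 0.1718×380×(78.82 − 25.9) = 0
-65.63 c = -40551
c = -40551/-65.63 ≈ 617.8 J/(kg·K)

c ≈ 618 J/(kg·K)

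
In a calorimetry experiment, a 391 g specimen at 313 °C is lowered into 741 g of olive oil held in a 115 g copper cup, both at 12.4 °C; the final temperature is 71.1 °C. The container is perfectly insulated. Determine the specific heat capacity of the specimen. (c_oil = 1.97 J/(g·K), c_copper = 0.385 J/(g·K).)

Let T be the final temperature. ΣQ_i = 0:
391×c×(71.1 − 313) + 741×1.97×(71.1 − 12.4) + 115×0.385×(71.1 − 12.4) = 0
-94583 c = -88287
c = -88287/-94583 ≈ 0.9334 J/(g·K)

c ≈ 0.933 J/(g·K)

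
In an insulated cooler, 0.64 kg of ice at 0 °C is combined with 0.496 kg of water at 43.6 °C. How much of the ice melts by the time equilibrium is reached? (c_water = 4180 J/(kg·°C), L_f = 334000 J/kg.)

m_melted ≈ 0.271 kg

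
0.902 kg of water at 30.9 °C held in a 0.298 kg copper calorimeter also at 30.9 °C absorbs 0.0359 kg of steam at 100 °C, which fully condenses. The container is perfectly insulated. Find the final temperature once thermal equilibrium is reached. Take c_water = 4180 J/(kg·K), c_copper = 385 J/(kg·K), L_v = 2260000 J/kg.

Energy balance with sensible and latent terms:
latent heat released on condensation: 0.0359·2260000 = 81134
  condensate cools 100→T: 0.0359·4180·(T − 100) = 150.06(T − 100)
  water warms: 0.902·4180·(T − 30.9) = 3770.4(T − 30.9)
  cup: 114.73(T − 30.9)
4035.2 T = 81134 + 15006 + 120049 = 216189
T ≈ 53.58 °C, under the boiling point, so the assumption holds.

T_f ≈ 53.6 °C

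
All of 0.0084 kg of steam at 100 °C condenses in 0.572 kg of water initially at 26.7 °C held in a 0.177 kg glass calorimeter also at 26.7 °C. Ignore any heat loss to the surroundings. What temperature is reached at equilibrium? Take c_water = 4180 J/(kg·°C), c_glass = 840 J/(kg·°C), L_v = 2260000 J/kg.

T_f ≈ 35.1 °C

Let T be the final temperature. ΣQ_i = 0:
latent heat released on condensation: 0.0084×2260000 = 18984; condensate cools 100→T: 0.0084×4180×(T − 100) = 35.11(T − 100); water warms: 0.572×4180×(T − 26.7) = 2391(T − 26.7); glass cup: 0.177×840×(T − 26.7) = 148.68(T − 26.7)
2574.8 T = 18984 + 3511.2 + 67808 = 90304
T ≈ 35.07 °C — below 100 °C, confirming all the steam condensed.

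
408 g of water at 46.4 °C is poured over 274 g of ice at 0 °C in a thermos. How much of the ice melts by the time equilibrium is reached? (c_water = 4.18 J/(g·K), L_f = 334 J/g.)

m_melted ≈ 237 g

Water can give up m c ΔT = 408×4.18×46.4 = 79132 J before reaching 0 °C.
Fully melting the ice requires m_ice L_f = 274×334 = 91516 J.
79132 J < 91516 J, so only part of the ice melts and the system sits at 0 °C.
m_melt = 79132 / L_f = 236.9 g.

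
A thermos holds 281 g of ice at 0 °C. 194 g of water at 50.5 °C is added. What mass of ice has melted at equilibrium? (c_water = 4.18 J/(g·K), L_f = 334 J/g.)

m_melted ≈ 123 g

Water can give up m c ΔT = 194×4.18×50.5 = 40951 J before reaching 0 °C.
Fully melting the ice requires m_ice L_f = 281×334 = 93854 J.
That's not enough to melt it all — equilibrium is at 0 °C with ice remaining.
m_melted×334 = 40951  ⇒  m_melted ≈ 122.6 g.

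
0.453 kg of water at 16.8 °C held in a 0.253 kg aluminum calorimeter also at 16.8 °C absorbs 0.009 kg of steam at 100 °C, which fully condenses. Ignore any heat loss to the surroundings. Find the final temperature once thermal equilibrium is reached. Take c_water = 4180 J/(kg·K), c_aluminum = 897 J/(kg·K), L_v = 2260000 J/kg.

T_f ≈ 27.7 °C

Heat gained plus heat lost sum to zero:
latent heat released on condensation: 0.009·2260000 = 20340; condensed water 100 °C→T: 37.62(T − 100); original water: 1893.5(T − 16.8); cup: 226.94(T − 16.8)
2158.1 T = 20340 + 3762 + 35624 = 59726
T ≈ 27.68 °C, under the boiling point, so the assumption holds.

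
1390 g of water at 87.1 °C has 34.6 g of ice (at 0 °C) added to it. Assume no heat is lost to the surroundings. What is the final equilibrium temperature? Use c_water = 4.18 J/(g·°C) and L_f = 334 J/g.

T_f ≈ 83.0 °C

Energy conservation, ΣQ = 0:
latent heat to melt: 34.6×334 = 11556; warm the meltwater: 144.63 T; water cools: 1390×4.18×(T − 87.1) = 5810.2(T − 87.1)
5954.8 T = 506068 − 11556 = 494512
T ≈ 83.04 °C. Since T > 0 °C, the all-ice-melts assumption holds.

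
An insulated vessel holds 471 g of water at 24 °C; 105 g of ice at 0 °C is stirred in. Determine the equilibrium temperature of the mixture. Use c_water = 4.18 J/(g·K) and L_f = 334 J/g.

T_f ≈ 5.1 °C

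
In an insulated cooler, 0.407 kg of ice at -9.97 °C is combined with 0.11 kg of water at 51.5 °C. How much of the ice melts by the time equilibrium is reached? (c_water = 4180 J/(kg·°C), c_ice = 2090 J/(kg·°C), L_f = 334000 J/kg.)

m_melted ≈ 0.0455 kg

Heat available from the water dropping to 0 °C: 0.11·4180·51.5 = 23680 J.
Warming the ice to 0 °C takes 0.407·2090·9.97 = 8480.8 J, leaving 15199 J for melting.
Melting all 0.407 kg of ice would need 0.407·334000 = 135938 J.
That's not enough to melt it all — equilibrium is at 0 °C with ice remaining.
m_melted·334000 = 15199  ⇒  m_melted ≈ 0.04551 kg.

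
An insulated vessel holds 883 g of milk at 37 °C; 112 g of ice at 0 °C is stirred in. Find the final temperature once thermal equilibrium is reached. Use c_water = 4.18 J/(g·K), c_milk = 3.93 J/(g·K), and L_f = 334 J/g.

Setting the total heat transfer to zero:
fusion: m_ice L_f = 112×334 = 37408
  warm the meltwater: 468.16 T
  milk: 3470.2(T − 37)
3938.3 T = 128397 − 37408 = 90989
T ≈ 23.10 °C — above 0 °C, consistent with complete melting.

T_f ≈ 23.1 °C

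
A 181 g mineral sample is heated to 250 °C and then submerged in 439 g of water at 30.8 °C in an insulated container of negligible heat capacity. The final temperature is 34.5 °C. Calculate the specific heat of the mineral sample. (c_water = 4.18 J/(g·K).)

c ≈ 0.174 J/(g·K)

Energy conservation, ΣQ = 0:
181×c×(34.5 − 250) + 439×4.18×(34.5 − 30.8) = 0
-39006 c = -6789.6
c = -6789.6/-39006 ≈ 0.1741 J/(g·K)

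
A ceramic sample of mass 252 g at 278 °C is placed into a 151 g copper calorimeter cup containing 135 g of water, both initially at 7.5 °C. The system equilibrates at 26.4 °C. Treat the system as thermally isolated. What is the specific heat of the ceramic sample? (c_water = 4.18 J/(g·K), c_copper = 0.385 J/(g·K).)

c ≈ 0.186 J/(g·K)

Energy conservation, ΣQ = 0:
252×c×(26.4 − 278) + 135×4.18×(26.4 − 7.5) + 151×0.385×(26.4 − 7.5) = 0
-63403 c = -11764
c = -11764/-63403 ≈ 0.1855 J/(g·K)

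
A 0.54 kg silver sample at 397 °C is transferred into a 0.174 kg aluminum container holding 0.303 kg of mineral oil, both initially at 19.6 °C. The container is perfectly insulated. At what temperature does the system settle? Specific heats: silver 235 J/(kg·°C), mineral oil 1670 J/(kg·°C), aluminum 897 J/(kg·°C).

Let T be the final temperature. ΣQ_i = 0:
0.54·235·(T − 397) + 0.303·1670·(T − 19.6) + 0.174·897·(T − 19.6) = 0
126.9(T − 397) + 506.01(T − 19.6) + 156.08(T − 19.6) = 0
788.99 T = 63356
T = 63356 / 788.99 = 80.3 °C

T_f ≈ 80.3 °C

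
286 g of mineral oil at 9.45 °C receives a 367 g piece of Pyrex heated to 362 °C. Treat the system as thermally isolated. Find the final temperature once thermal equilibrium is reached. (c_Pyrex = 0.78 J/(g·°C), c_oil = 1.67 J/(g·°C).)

T_f ≈ 141.6 °C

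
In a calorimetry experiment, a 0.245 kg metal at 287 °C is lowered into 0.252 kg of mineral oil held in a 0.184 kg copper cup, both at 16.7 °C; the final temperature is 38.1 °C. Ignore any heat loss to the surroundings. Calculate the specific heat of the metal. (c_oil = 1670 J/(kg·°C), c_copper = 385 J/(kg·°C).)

c ≈ 173 J/(kg·°C)

Heat gained plus heat lost sum to zero:
0.245×c×(38.1 − 287) + 0.252×1670×(38.1 − 16.7) + 0.184×385×(38.1 − 16.7) = 0
-60.98 c = -10522
c = -10522/-60.98 ≈ 172.5 J/(kg·°C)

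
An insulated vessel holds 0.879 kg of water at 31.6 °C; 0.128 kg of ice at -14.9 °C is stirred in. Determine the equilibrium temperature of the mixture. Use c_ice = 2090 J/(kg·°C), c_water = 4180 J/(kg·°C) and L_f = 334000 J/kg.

T_f ≈ 16.5 °C

Setting the total heat transfer to zero:
warm ice to 0 °C: 0.128·2090·(0 − (-14.9)) = 3986
  melt ice: 0.128·334000 = 42752
  warm the meltwater: 535.04 T
  water cools: 0.879·4180·(T − 31.6) = 3674.2(T − 31.6)
4209.3 T = 116105 − 46738 = 69367
T ≈ 16.48 °C — above 0 °C, consistent with complete melting.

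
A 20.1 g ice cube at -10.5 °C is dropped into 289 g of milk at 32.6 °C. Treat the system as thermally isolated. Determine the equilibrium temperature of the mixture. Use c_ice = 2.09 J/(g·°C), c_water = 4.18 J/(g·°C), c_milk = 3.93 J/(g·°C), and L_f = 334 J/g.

T_f ≈ 24.5 °C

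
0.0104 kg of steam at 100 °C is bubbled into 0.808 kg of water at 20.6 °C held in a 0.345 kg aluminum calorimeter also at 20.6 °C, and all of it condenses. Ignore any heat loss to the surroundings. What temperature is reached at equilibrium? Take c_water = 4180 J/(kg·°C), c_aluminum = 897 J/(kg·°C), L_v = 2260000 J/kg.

T_f ≈ 27.8 °C

Setting the total heat transfer to zero:
condense steam: −0.0104×2260000 = −23504; condensate cools 100→T: 0.0104×4180×(T − 100) = 43.47(T − 100); water warms: 0.808×4180×(T − 20.6) = 3377.4(T − 20.6); cup: 309.46(T − 20.6)
3730.4 T = 23504 + 4347.2 + 75950 = 103801
T ≈ 27.83 °C, under the boiling point, so the assumption holds.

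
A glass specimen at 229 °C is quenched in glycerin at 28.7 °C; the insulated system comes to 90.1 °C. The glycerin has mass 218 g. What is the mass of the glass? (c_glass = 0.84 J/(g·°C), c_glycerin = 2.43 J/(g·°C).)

m ≈ 279 g

|Q_glass| = |Q_glycerin|:
m·0.84·(229 − 90.1) = 218·2.43·(90.1 − 28.7)
116.68 m = 32526  ⇒  m ≈ 278.8 g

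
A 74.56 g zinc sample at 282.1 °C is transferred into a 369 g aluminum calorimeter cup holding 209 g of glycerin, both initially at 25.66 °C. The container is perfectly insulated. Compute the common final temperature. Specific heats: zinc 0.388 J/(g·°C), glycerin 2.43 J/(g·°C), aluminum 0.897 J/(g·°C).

T_f ≈ 34.2 °C

Net heat exchanged in the isolated system is zero:
74.56*0.388*(T − 282.1) + 209*2.43*(T − 25.66) + 369*0.897*(T − 25.66) = 0
867.79 T = 29686
T ≈ 34.21 °C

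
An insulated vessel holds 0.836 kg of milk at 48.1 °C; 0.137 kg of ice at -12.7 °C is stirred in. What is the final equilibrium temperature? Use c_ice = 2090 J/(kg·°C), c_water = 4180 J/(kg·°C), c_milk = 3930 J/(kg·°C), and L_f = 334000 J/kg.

T_f ≈ 28.2 °C

Energy conservation, ΣQ = 0:
warm ice to 0 °C: 0.137·2090·(0 − (-12.7)) = 3636.4; melt ice: 0.137·334000 = 45758; meltwater 0→T: 0.137·4180·T = 572.66 T; milk cools: 0.836·3930·(T − 48.1) = 3285.5(T − 48.1)
3858.1 T = 158032 − 49394 = 108637
T ≈ 28.16 °C (positive, so assuming full melt was valid).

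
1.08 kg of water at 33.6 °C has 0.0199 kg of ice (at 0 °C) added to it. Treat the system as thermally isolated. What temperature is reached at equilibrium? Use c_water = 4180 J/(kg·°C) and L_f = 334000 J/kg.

T_f ≈ 31.5 °C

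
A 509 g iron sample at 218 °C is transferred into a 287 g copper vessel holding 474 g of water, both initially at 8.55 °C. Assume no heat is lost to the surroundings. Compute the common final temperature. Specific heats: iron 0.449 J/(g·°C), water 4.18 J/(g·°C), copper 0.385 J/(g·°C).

Setting the total heat transfer to zero:
509×0.449×(T − 218) + 474×4.18×(T − 8.55) + 287×0.385×(T − 8.55) = 0
228.54(T − 218) + 1981.3(T − 8.55) + 110.5(T − 8.55) = 0
2320.4 T = 67707
T = 67707/2320.4 ≈ 29.18 °C

T_f ≈ 29.2 °C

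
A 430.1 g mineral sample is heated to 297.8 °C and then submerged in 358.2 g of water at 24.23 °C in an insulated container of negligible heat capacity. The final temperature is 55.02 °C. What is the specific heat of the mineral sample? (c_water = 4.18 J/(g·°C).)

Net heat exchanged in the isolated system is zero:
430.1×c×(55.02 − 297.8) + 358.2×4.18×(55.02 − 24.23) = 0
-104420 c = -46101
c = -46101/-104420 ≈ 0.4415 J/(g·°C)

c ≈ 0.441 J/(g·°C)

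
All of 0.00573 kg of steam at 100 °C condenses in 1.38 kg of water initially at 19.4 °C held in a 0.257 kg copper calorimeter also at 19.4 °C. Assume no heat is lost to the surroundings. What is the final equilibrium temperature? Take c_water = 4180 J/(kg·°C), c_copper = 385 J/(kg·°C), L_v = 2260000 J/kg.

T_f ≈ 21.9 °C

Energy conservation, ΣQ = 0:
latent heat released on condensation: 0.00573·2260000 = 12950
  condensate cools 100→T: 0.00573·4180·(T − 100) = 23.95(T − 100)
  original water: 5768.4(T − 19.4)
  copper cup: 0.257·385·(T − 19.4) = 98.95(T − 19.4)
5891.3 T = 12950 + 2395.1 + 113826 = 129171
T ≈ 21.93 °C, under the boiling point, so the assumption holds.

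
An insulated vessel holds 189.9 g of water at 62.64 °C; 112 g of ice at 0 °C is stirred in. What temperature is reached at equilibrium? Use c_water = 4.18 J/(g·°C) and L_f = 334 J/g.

T_f ≈ 9.8 °C

Taking heat into each body as positive, Σ m c ΔT = 0:
fusion: m_ice L_f = 112·334 = 37408; meltwater 0→T: 112·4.18·T = 468.16 T; water cools: 189.9·4.18·(T − 62.64) = 793.78(T − 62.64)
1261.9 T = 49723 − 37408 = 12315
T ≈ 9.76 °C — above 0 °C, consistent with complete melting.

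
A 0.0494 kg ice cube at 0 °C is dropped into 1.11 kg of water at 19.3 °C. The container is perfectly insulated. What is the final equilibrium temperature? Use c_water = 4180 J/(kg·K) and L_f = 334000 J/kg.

T_f ≈ 15.1 °C

Let T be the final temperature. ΣQ_i = 0:
latent heat to melt: 0.0494·334000 = 16500; warm the meltwater: 206.49 T; water: 4639.8(T − 19.3)
4846.3 T = 89548 − 16500 = 73049
T ≈ 15.07 °C. Since T > 0 °C, the all-ice-melts assumption holds.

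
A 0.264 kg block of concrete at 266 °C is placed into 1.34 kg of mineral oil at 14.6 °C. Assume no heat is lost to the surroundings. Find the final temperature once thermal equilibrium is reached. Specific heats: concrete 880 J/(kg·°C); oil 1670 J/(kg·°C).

T_f ≈ 38.2 °C

T_f is the heat-capacity-weighted average of the initial temperatures:
T_f = (232.32*266 + 2237.8*14.6) / (232.32 + 2237.8)
    = 94469 / 2470.1 ≈ 38.24 °C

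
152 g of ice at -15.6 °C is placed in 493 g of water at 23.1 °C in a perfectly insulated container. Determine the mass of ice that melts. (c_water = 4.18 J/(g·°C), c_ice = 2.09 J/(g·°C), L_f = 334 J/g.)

m_melted ≈ 128 g

Heat available from the water dropping to 0 °C: 493×4.18×23.1 = 47603 J.
Warming the ice to 0 °C takes 152×2.09×15.6 = 4955.8 J, leaving 42647 J for melting.
Fully melting the ice requires m_ice L_f = 152×334 = 50768 J.
42647 J < 50768 J, so only part of the ice melts and the system sits at 0 °C.
Mass melted = 42647/334 ≈ 127.7 g.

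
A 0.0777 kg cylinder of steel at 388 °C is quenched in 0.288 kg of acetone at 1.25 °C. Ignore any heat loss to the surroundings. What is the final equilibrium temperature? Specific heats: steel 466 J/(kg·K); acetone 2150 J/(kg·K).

|Q_steel| = |Q_acetone|:
0.0777*466*(388 − T) = 0.288*2150*(T − 1.25)
36.21(388 − T) = 619.2(T − 1.25)
655.41 T = 14823  ⇒  T ≈ 22.62 °C

T_f ≈ 22.6 °C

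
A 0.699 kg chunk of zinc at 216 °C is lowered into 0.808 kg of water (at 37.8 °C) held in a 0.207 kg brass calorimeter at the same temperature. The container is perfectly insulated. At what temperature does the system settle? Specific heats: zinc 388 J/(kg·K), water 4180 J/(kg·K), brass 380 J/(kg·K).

T_f ≈ 50.8 °C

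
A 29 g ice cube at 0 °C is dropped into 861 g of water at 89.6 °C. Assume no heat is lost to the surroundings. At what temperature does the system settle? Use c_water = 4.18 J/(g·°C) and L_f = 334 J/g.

T_f ≈ 84.1 °C

Sum of m c ΔT and latent-heat terms is zero:
fusion: m_ice L_f = 29×334 = 9686
  warm the meltwater: 121.22 T
  water cools: 861×4.18×(T − 89.6) = 3599(T − 89.6)
3720.2 T = 322469 − 9686 = 312783
T ≈ 84.08 °C — above 0 °C, consistent with complete melting.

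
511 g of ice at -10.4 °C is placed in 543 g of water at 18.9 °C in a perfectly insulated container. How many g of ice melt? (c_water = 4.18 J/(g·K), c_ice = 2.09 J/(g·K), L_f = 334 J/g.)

m_melted ≈ 95.2 g

Water can give up m c ΔT = 543×4.18×18.9 = 42898 J before reaching 0 °C.
Of that, 511×2.09×10.4 = 11107 J goes to bring the ice to 0 °C, leaving 31791 J.
Fully melting the ice requires m_ice L_f = 511×334 = 170674 J.
Since 31791 < 170674 J, not all the ice melts; equilibrium is at 0 °C.
Mass melted = 31791/334 ≈ 95.18 g.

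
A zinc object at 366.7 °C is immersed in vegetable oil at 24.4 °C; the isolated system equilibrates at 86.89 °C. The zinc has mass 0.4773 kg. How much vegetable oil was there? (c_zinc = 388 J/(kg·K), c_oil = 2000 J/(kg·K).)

m ≈ 0.415 kg

Conservation of energy gives ΣQ = 0:
0.4773×388×(86.89 − 366.7) + m×2000×(86.89 − 24.4) = 0
124980 m = 51819
m = 51819/124980 ≈ 0.4146 kg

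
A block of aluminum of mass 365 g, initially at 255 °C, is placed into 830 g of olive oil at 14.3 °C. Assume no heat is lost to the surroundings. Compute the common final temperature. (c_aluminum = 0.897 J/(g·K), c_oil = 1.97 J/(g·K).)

|Q_aluminum| = |Q_oil|:
365×0.897×(255 − T) = 830×1.97×(T − 14.3)
327.41(255 − T) = 1635.1(T − 14.3)
1962.5 T = 106870  ⇒  T ≈ 54.46 °C

T_f ≈ 54.5 °C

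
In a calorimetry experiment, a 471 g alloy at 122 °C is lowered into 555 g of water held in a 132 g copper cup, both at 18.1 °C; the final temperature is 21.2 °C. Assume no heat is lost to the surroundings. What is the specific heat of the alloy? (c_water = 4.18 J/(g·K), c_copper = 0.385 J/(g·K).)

c ≈ 0.155 J/(g·K)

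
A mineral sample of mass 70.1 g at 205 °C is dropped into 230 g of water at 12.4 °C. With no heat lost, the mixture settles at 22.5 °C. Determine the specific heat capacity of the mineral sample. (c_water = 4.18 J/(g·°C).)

c ≈ 0.759 J/(g·°C)

Heat lost by the mineral sample = heat gained by the water:
70.1×c×(205 − 22.5) = 230×4.18×(22.5 − 12.4)
12793 c = 9710.1  ⇒  c ≈ 0.759 J/(g·°C)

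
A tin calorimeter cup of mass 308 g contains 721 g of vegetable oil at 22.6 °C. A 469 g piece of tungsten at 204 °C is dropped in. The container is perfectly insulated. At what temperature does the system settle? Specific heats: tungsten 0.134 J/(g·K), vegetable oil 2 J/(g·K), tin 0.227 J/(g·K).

T_f ≈ 29.8 °C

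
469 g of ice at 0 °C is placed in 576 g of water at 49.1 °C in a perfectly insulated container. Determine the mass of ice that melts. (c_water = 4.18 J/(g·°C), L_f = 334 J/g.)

Heat available from the water dropping to 0 °C: 576×4.18×49.1 = 118217 J.
Fully melting the ice requires m_ice L_f = 469×334 = 156646 J.
That's not enough to melt it all — equilibrium is at 0 °C with ice remaining.
m_melt = 118217 / L_f = 353.9 g.

m_melted ≈ 354 g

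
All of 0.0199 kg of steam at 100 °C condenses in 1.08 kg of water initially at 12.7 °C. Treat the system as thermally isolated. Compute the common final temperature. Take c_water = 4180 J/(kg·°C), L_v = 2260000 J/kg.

Conservation of energy gives ΣQ = 0:
steam→water at 100 °C releases m L_v = 0.0199·2260000 = 44974
  condensed water 100 °C→T: 83.18(T − 100)
  original water: 4514.4(T − 12.7)
4597.6 T = 44974 + 8318.2 + 57333 = 110625
T ≈ 24.06 °C — below 100 °C, confirming all the steam condensed.

T_f ≈ 24.1 °C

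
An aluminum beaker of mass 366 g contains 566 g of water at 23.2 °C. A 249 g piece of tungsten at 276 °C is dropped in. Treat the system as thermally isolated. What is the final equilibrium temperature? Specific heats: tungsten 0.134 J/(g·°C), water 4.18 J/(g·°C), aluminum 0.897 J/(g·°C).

T_f ≈ 26.3 °C

T_f = Σ m_i c_i T_i / Σ m_i c_i:
T_f = (33.37×276 + 2365.9×23.2 + 328.3×23.2) / (33.37 + 2365.9 + 328.3)
    = 71714 / 2727.5 ≈ 26.29 °C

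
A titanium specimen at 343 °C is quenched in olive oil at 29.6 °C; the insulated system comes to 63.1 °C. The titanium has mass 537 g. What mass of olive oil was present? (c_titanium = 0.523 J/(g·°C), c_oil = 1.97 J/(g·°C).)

m ≈ 1190 g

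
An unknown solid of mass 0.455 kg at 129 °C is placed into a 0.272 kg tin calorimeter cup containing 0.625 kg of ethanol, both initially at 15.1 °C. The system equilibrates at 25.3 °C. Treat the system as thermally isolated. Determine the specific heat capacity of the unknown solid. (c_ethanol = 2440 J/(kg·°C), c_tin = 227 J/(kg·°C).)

c ≈ 343 J/(kg·°C)

Heat gained plus heat lost sum to zero:
0.455·c·(25.3 − 129) + 0.625·2440·(25.3 − 15.1) + 0.272·227·(25.3 − 15.1) = 0
-47.18 c = -16185
c = -16185/-47.18 ≈ 343 J/(kg·°C)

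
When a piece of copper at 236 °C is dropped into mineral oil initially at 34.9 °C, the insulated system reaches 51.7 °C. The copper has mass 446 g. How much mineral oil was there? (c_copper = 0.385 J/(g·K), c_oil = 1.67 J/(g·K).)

Let T be the final temperature. ΣQ_i = 0:
446×0.385×(51.7 − 236) + m×1.67×(51.7 − 34.9) = 0
28.06 m = 31646
m = 31646/28.06 ≈ 1128 g

m ≈ 1130 g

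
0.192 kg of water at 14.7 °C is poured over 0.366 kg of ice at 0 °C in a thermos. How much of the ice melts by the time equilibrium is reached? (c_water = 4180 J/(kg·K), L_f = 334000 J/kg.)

m_melted ≈ 0.0353 kg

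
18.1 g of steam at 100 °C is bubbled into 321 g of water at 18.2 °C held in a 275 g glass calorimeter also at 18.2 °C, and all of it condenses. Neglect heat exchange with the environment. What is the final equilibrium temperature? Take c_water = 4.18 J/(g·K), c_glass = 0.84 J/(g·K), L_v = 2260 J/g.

Taking heat into each body as positive, Σ m c ΔT = 0:
steam→water at 100 °C releases m L_v = 18.1×2260 = 40906
  condensate cools 100→T: 18.1×4.18×(T − 100) = 75.66(T − 100)
  water warms: 321×4.18×(T − 18.2) = 1341.8(T − 18.2)
  cup: 231(T − 18.2)
1648.4 T = 40906 + 7565.8 + 28625 = 77096
T ≈ 46.77 °C — below 100 °C, confirming all the steam condensed.

T_f ≈ 46.8 °C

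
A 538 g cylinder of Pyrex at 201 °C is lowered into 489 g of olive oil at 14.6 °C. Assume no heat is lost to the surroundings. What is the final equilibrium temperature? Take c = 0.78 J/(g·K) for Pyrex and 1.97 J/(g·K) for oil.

T_f ≈ 71.2 °C

Setting the total heat transfer to zero:
538·0.78·(T − 201) + 489·1.97·(T − 14.6) = 0
419.64(T − 201) + 963.33(T − 14.6) = 0
(419.64 + 963.33) T = 419.64·201 + 963.33·14.6
T = 98412/1383 ≈ 71.16 °C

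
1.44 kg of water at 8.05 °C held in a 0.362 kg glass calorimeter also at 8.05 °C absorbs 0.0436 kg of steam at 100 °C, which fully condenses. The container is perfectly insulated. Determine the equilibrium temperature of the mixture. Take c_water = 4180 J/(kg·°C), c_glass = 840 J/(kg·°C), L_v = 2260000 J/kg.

Taking heat into each body as positive, Σ m c ΔT = 0:
condense steam: −0.0436×2260000 = −98536
  condensed water 100 °C→T: 182.25(T − 100)
  water warms: 1.44×4180×(T − 8.05) = 6019.2(T − 8.05)
  glass cup: 0.362×840×(T − 8.05) = 304.08(T − 8.05)
6505.5 T = 98536 + 18225 + 50902 = 167663
T ≈ 25.77 °C, under the boiling point, so the assumption holds.

T_f ≈ 25.8 °C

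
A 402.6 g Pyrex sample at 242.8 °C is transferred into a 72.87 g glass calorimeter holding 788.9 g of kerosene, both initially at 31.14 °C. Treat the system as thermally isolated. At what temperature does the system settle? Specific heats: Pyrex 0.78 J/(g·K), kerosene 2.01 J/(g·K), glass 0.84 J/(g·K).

Conservation of energy gives ΣQ = 0:
402.6·0.78·(T − 242.8) + 788.9·2.01·(T − 31.14) + 72.87·0.84·(T − 31.14) = 0
314.03(T − 242.8) + 1585.7(T − 31.14) + 61.21(T − 31.14) = 0
(314.03 + 1585.7 + 61.21) T = 314.03·242.8 + 1585.7·31.14 + 61.21·31.14
T = 127530/1960.9 ≈ 65.04 °C

T_f ≈ 65.0 °C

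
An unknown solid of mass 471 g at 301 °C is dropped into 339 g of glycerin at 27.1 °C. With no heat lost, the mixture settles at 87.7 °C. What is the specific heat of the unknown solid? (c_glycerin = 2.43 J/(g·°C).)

c ≈ 0.497 J/(g·°C)

Let T be the final temperature. ΣQ_i = 0:
471×c×(87.7 − 301) + 339×2.43×(87.7 − 27.1) = 0
-100464 c = -49920
c = -49920/-100464 ≈ 0.4969 J/(g·°C)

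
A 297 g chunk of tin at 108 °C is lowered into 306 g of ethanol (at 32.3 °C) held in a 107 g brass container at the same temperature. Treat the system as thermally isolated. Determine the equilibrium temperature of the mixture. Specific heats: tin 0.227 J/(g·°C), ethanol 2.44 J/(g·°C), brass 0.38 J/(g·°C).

T_f ≈ 38.3 °C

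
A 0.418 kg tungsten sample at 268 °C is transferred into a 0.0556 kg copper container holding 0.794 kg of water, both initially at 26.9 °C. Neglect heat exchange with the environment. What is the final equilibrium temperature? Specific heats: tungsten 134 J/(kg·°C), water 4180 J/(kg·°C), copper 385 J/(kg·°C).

T_f is the heat-capacity-weighted average of the initial temperatures:
T_f = (56.01·268 + 3318.9·26.9 + 21.41·26.9) / (56.01 + 3318.9 + 21.41)
    = 104866 / 3396.3 ≈ 30.88 °C

T_f ≈ 30.9 °C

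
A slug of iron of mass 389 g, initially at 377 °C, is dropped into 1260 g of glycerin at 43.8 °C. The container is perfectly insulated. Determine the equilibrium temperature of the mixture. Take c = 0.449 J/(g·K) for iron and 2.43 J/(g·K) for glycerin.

T_f is the heat-capacity-weighted average of the initial temperatures:
T_f = (174.66*377 + 3061.8*43.8) / (174.66 + 3061.8)
    = 199954 / 3236.5 ≈ 61.78 °C

T_f ≈ 61.8 °C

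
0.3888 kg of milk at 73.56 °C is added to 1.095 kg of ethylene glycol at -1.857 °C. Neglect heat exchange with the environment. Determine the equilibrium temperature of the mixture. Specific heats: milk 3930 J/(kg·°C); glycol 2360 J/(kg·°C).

T_f ≈ 26.2 °C

Let T be the final temperature. ΣQ_i = 0:
0.3888*3930*(T − 73.56) + 1.095*2360*(T − (-1.857)) = 0
(1528 + 2584.2) T = 1528*73.56 + 2584.2*(-1.857)
T = 107600 / 4112.2 = 26.2 °C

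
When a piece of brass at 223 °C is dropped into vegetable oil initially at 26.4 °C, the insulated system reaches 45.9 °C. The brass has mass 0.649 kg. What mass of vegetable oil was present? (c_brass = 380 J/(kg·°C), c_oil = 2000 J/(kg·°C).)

Heat lost by the brass = heat gained by the oil:
0.649·380·(223 − 45.9) = m·2000·(45.9 − 26.4)
39000 m = 43676  ⇒  m ≈ 1.12 kg

m ≈ 1.12 kg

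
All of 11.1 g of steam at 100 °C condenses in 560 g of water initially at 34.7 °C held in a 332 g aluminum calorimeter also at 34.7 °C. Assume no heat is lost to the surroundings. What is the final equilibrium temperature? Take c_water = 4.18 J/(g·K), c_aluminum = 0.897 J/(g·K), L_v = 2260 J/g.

T_f ≈ 45.2 °C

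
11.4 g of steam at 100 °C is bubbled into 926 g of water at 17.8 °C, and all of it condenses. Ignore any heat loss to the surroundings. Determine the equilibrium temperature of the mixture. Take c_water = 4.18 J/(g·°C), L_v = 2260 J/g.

Net heat exchanged in the isolated system is zero:
steam→water at 100 °C releases m L_v = 11.4×2260 = 25764; condensed water 100 °C→T: 47.65(T − 100); water warms: 926×4.18×(T − 17.8) = 3870.7(T − 17.8)
3918.3 T = 25764 + 4765.2 + 68898 = 99427
T ≈ 25.37 °C — below 100 °C, confirming all the steam condensed.

T_f ≈ 25.4 °C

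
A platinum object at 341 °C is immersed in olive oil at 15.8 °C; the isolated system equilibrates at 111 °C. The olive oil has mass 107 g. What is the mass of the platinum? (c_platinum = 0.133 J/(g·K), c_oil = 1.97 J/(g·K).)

Heat lost by the platinum = heat gained by the oil:
m·0.133·(341 − 111) = 107·1.97·(111 − 15.8)
30.59 m = 20067  ⇒  m ≈ 656 g

m ≈ 656 g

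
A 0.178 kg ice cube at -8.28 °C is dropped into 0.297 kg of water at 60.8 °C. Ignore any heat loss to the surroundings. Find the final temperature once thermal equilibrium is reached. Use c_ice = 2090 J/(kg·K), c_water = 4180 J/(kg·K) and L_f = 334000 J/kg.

T_f ≈ 6.5 °C

Energy balance with sensible and latent terms:
ice -8.28→0 °C: 0.178·2090·8.28 = 3080.3; fusion: m_ice L_f = 0.178·334000 = 59452; warm the meltwater: 744.04 T; water cools: 0.297·4180·(T − 60.8) = 1241.5(T − 60.8)
1985.5 T = 75481 − 62532 = 12948
T ≈ 6.52 °C (positive, so assuming full melt was valid).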